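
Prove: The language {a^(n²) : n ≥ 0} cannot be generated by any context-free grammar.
Assume for contradiction that L is context-free, and let p ≥ 1 be the pumping length given by the pumping lemma for CFLs.
Choose s = a^(p²). Then s ∈ L and |s| = p² ≥ p.
By the CFL pumping lemma, s = uvxyz for some u, v, x, y, z with |vxy| ≤ p, |vy| ≥ 1, and uv^i xy^i z ∈ L for every i ≥ 0.
All symbols are a's, so only lengths matter: let k = |vy|, with 1 ≤ k ≤ |vxy| ≤ p.

Take i = 2: |uv²xy²z| = p² + k, and p² < p² + k ≤ p² + p < (p + 1)².
So the length lies strictly between consecutive squares and is not a perfect square; uv²xy²z ∉ L.

This contradicts the CFL pumping lemma, which requires uv^i xy^i z ∈ L for all i ≥ 0.
Hence L = {a^(n²) : n ≥ 0} is not context-free. ∎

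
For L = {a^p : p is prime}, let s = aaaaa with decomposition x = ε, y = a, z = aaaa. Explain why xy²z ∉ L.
xy²z = aaaaaa ∉ L

Pumping with i = 2 replaces y = a by y² = aa:
- Original: s = xyz = aaaaa; aaaaa has length 5, which is prime, so it is in L
- Pumped: xy²z = ε · aa · aaaa = aaaaaa
- aaaaaa has length 6 = 2 × 3, which is not prime, so it is not in L

The pumping lemma would require xy²z ∈ L, so this decomposition yields a contradiction.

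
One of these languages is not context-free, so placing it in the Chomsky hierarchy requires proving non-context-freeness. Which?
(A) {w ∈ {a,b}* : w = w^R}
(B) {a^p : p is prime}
(B) {a^p : p is prime}

(B) {a^p : p is prime} requires the CFL pumping lemma.

- {w ∈ {a,b}* : w = w^R} is context-free (but not regular)
  • Can be shown non-regular with the regular pumping lemma
  • After pumping, the string is no longer symmetric

- {a^p : p is prime} is NOT context-free
  • Requires the CFL pumping lemma to prove
  • The CFL pumping lemma also fails because prime gaps are unbounded

The CFL pumping lemma is "stronger" in that it can prove non-membership
in the larger class of context-free languages.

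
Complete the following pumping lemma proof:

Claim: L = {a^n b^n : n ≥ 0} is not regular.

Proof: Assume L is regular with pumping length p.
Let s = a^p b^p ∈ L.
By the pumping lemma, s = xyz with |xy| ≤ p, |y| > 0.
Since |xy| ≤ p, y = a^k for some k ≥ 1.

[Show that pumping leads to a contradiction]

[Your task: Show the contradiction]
Consider xy²z = a^(p+k) b^p.

Since k ≥ 1, we have p + k > p.
So xy²z has more a's than b's: (p+k) a's vs p b's.
This means xy²z ∉ L because a^n b^n requires equal counts.

This contradicts the pumping lemma which states xy²z ∈ L.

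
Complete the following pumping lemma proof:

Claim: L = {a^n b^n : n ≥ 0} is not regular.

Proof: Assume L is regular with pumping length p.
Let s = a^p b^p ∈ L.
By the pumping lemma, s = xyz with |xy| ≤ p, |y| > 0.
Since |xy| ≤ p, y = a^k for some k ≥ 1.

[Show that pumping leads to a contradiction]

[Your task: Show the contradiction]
Consider xy²z = a^(p+k) b^p.

Since k ≥ 1, we have p + k > p.
So xy²z has more a's than b's: (p+k) a's vs p b's.
This means xy²z ∉ L because a^n b^n requires equal counts.

This contradicts the pumping lemma which states xy²z ∈ L.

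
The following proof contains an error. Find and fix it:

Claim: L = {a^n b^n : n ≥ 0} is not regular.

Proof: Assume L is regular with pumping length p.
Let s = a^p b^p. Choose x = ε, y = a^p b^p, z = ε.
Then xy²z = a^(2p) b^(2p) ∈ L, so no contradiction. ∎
Error: The decomposition violates |xy| ≤ p. With y = a^p b^p, |xy| = |y| = 2p > p. (The proof also miscomputes xy²z, which would be a^p b^p a^p b^p rather than a^(2p) b^(2p), and it wrongly treats one harmless decomposition as settling the matter — the prover does not get to choose the decomposition.)

Correction: The pumping lemma requires |xy| ≤ p, and the argument must handle every decomposition satisfying |xy| ≤ p, |y| ≥ 1. Since s starts with p a's, any such y consists only of a's, say y = a^k with k ≥ 1. Then xy²z = a^(p+k) b^p has unequal numbers of a's and b's, so xy²z ∉ L — the required contradiction.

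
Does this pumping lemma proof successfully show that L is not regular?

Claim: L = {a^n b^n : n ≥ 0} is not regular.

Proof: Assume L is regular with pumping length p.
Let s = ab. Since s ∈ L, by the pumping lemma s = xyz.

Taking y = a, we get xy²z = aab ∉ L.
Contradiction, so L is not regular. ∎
The proof is INCORRECT.

Error: The string s = ab may be shorter than p.
The pumping lemma only applies to strings with |s| ≥ p, and p is not under our control.
We must choose s in terms of p, e.g. s = a^p b^p, to ensure |s| ≥ p.
(The proof also fixes one particular y; a valid argument must handle every decomposition with |xy| ≤ p and |y| ≥ 1 — for s = a^p b^p this forces y = a^k, and then xy²z = a^(p+k) b^p ∉ L.)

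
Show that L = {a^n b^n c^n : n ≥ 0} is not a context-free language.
Assume for contradiction that L is context-free, and let p ≥ 1 be the pumping length given by the pumping lemma for CFLs.
Choose s = a^p b^p c^p. Then s ∈ L and |s| = 3p ≥ p.
By the CFL pumping lemma, s = uvxyz for some u, v, x, y, z with |vxy| ≤ p, |vy| ≥ 1, and uv^i xy^i z ∈ L for every i ≥ 0.

Because |vxy| ≤ p, the window vxy cannot contain both an a and a c: any substring of s containing both must include the entire block b^p plus at least one a and one c, so it has length ≥ p + 2 > p.
Hence at least one of the letters a, c does not occur in vy at all.

Take i = 0: the string uxz is obtained from s by deleting |vy| ≥ 1 symbols, so |uxz| = 3p − |vy| < 3p.
But the letter (a or c) that does not occur in vy still occurs exactly p times in uxz. Every string of L with exactly p copies of some letter is a^p b^p c^p, of length 3p. Since |uxz| < 3p, uxz ∉ L.

This contradicts the CFL pumping lemma, which requires uv^i xy^i z ∈ L for all i ≥ 0.
Hence L = {a^n b^n c^n : n ≥ 0} is not context-free. ∎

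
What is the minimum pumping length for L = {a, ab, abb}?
p = 4

For a finite language L, the pumping lemma holds vacuously if p > max|s| for s ∈ L.

The longest string in L = {a, ab, abb} has length 3.
If p = 4, then no string s ∈ L has |s| ≥ p, so the condition is vacuously true.

The minimum pumping length is p = 4.

Why no smaller p works: for any p ≤ 3, the longest string s ∈ L has |s| = 3 ≥ p, so it would
have to be pumpable; but pumping up (i = 2, 3, ...) produces ever longer strings, which cannot all lie in the
finite language L. So the pumping property fails for every p ≤ 3.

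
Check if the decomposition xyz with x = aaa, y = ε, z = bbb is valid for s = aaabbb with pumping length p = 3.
Violated: |y| > 0

The decomposition x = aaa, y = ε, z = bbb for s = aaabbb with p = 3
violates the constraint: |y| > 0

|y| = 0, but the pumping lemma requires |y| > 0 (y must be non-empty).

Pumping lemma constraints:
1. xyz = s (decomposition is valid)
2. |xy| ≤ p
3. |y| > 0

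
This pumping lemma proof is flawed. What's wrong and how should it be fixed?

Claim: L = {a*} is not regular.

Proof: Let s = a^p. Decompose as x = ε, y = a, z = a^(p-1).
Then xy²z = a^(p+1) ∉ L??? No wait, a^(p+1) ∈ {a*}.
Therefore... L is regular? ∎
Error: The proof attempts to show a*  is not regular, but a* IS regular!

Correction: a* is a regular language (recognized by a simple DFA with one accepting state and self-loop on 'a'). The pumping lemma can only prove non-regularity, not regularity. For regular languages, pumping always works.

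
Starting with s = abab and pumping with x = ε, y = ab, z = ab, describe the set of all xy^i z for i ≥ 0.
{xy^i z : i ≥ 0} = {(ab)^(i+1) : i ≥ 0} = {ab, abab, ababab, ...}

With x = ε, y = ab, z = ab: Pumping 'ab' gives strings of alternating a's and b's.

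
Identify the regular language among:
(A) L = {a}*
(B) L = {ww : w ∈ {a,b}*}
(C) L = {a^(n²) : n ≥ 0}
(A) {a}*

(A) L = {a}* is regular.

This can be recognized by a finite automaton (DFA/NFA).
Regular expressions like {a}* define regular languages.

The other choices are not regular:
- {ww : w ∈ {a,b}*}: After pumping, the two halves no longer match
- {a^(n²) : n ≥ 0}: After pumping, length is no longer a perfect square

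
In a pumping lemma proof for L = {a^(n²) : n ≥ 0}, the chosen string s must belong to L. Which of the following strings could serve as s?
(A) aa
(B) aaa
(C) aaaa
(C) aaaa

The pumping lemma is applied to a string s that lies in L, so first check membership of each option:
- (A) aa has length 2, strictly between 1² = 1 and 2² = 4, so it is not in L ✗
- (B) aaa has length 3, strictly between 1² = 1 and 2² = 4, so it is not in L ✗
- (C) aaaa has length 4 = 2², a perfect square, so it is in L ✓

Only (C) aaaa is in L, so it is the only candidate that could play the role of s.
(In a complete proof one picks s in terms of the pumping length p so that |s| ≥ p is guaranteed; a fixed string like aaaa illustrates the shape of such an s.)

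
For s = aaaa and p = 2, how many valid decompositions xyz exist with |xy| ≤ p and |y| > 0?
3

For s = 'aaaa' with pumping length p = 2:

Constraints: |xy| ≤ 2, |y| > 0

Valid decompositions (|xy| ≤ p, |y| ≥ 1):
  • x='', y='a', z='aaa'
  • x='a', y='a', z='aa'
  • x='', y='aa', z='aa'

Total count: 3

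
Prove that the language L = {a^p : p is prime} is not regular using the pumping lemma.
Assume for contradiction that L is regular, and let p ≥ 1 be the pumping length given by the pumping lemma.
Choose a prime q with q ≥ p (one exists because there are infinitely many primes) and let s = a^q. Then s ∈ L and |s| = q ≥ p.
By the pumping lemma, s = xyz for some x, y, z with |xy| ≤ p, |y| ≥ 1, and xy^i z ∈ L for every i ≥ 0.
Here y = a^k for some k with 1 ≤ k ≤ p, and xy^i z = a^(q + (i − 1)k) for every i ≥ 0.

Take i = q + 1: |xy^(q+1) z| = q + qk = q(k + 1).
Both factors satisfy q ≥ 2 and k + 1 ≥ 2, so q(k + 1) is composite, and xy^(q+1) z ∉ L.

This contradicts the pumping lemma, which requires xy^i z ∈ L for all i ≥ 0.
Hence L = {a^p : p is prime} is not regular. ∎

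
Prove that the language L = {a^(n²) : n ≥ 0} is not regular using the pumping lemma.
Assume for contradiction that L is regular, and let p ≥ 1 be the pumping length given by the pumping lemma.
Choose s = a^(p²). Then s ∈ L and |s| = p² ≥ p.
By the pumping lemma, s = xyz for some x, y, z with |xy| ≤ p, |y| ≥ 1, and xy^i z ∈ L for every i ≥ 0.
Here y = a^k for some k with 1 ≤ k ≤ |xy| ≤ p.

Take i = 2: |xy²z| = p² + k.
Now p² < p² + k ≤ p² + p < p² + 2p + 1 = (p + 1)².
So |xy²z| lies strictly between the consecutive squares p² and (p + 1)², hence is not a perfect square, and xy²z ∉ L.

This contradicts the pumping lemma, which requires xy^i z ∈ L for all i ≥ 0.
Hence L = {a^(n²) : n ≥ 0} is not regular. ∎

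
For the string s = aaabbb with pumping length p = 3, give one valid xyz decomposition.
x = 'a', y = 'a', z = 'abbb'

For s = aaabbb and p = 3, one valid decomposition is:
- x = 'a' (length 1)
- y = 'a' (length 1)
- z = 'abbb' (length 4)

Verification:
- xyz = 'a' + 'a' + 'abbb' = aaabbb ✓
- |xy| = 2 ≤ 3 ✓
- |y| = 1 > 0 ✓

All pumping lemma constraints are satisfied.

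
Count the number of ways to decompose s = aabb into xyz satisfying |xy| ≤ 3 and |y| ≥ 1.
6

For s = 'aabb' with pumping length p = 3:

Constraints: |xy| ≤ 3, |y| > 0

Valid decompositions (|xy| ≤ p, |y| ≥ 1):
  • x='', y='a', z='abb'
  • x='a', y='a', z='bb'
  • x='', y='aa', z='bb'
  • x='aa', y='b', z='b'
  • x='a', y='ab', z='b'
  • x='', y='aab', z='b'

Total count: 6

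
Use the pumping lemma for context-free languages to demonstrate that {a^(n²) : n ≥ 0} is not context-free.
Assume for contradiction that L is context-free, and let p ≥ 1 be the pumping length given by the pumping lemma for CFLs.
Choose s = a^(p²). Then s ∈ L and |s| = p² ≥ p.
By the CFL pumping lemma, s = uvxyz for some u, v, x, y, z with |vxy| ≤ p, |vy| ≥ 1, and uv^i xy^i z ∈ L for every i ≥ 0.
All symbols are a's, so only lengths matter: let k = |vy|, with 1 ≤ k ≤ |vxy| ≤ p.

Take i = 2: |uv²xy²z| = p² + k, and p² < p² + k ≤ p² + p < (p + 1)².
So the length lies strictly between consecutive squares and is not a perfect square; uv²xy²z ∉ L.

This contradicts the CFL pumping lemma, which requires uv^i xy^i z ∈ L for all i ≥ 0.
Hence L = {a^(n²) : n ≥ 0} is not context-free. ∎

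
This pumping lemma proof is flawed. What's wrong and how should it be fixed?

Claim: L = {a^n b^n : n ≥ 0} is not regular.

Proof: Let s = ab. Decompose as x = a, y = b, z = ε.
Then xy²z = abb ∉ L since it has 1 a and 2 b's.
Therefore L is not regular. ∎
Error: The string s = ab might be shorter than the pumping length p.

Correction: Choose s = a^p b^p to ensure |s| ≥ p. Also, the decomposition is wrong: with |xy| ≤ p, y cannot include b's when s starts with p a's.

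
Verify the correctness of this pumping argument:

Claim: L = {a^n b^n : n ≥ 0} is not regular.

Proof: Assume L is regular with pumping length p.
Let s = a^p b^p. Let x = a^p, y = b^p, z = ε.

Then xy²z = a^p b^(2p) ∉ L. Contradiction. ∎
The proof is INCORRECT.

Error: The decomposition violates |xy| ≤ p.
With x = a^p and y = b^p, we have |xy| = 2p > p.
The pumping lemma requires |xy| ≤ p, so y must be within the first p characters.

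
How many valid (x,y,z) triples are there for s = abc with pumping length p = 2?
3

For s = 'abc' with pumping length p = 2:

Constraints: |xy| ≤ 2, |y| > 0

Valid decompositions (|xy| ≤ p, |y| ≥ 1):
  • x='', y='a', z='bc'
  • x='a', y='b', z='c'
  • x='', y='ab', z='c'

Total count: 3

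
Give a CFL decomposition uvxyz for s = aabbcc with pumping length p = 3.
u='aa', v='b', x='b', y='c', z='c'

For s = aabbcc with pumping length p = 3:

One valid decomposition:
- u = 'aa'
- v = 'b'
- x = 'b'
- y = 'c'
- z = 'c'

Verification:
- uvxyz = 'aa' + 'b' + 'b' + 'c' + 'c' = aabbcc ✓
- |vxy| = |'bbc'| = 3 ≤ 3 ✓
- |vy| = |'bc'| = 2 > 0 ✓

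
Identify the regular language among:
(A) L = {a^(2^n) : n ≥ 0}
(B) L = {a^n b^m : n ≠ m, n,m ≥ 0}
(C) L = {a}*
(C) {a}*

(C) L = {a}* is regular.

This can be recognized by a finite automaton (DFA/NFA).
Regular expressions like {a}* define regular languages.

The other choices are not regular:
- {a^n b^m : n ≠ m, n,m ≥ 0}: After pumping a's, we can make n = m
- {a^(2^n) : n ≥ 0}: After pumping, length is no longer a power of 2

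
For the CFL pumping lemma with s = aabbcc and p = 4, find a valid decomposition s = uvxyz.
u='a', v='a', x='bb', y='c', z='c'

For s = aabbcc with pumping length p = 4:

One valid decomposition:
- u = 'a'
- v = 'a'
- x = 'bb'
- y = 'c'
- z = 'c'

Verification:
- uvxyz = 'a' + 'a' + 'bb' + 'c' + 'c' = aabbcc ✓
- |vxy| = |'abbc'| = 4 ≤ 4 ✓
- |vy| = |'ac'| = 2 > 0 ✓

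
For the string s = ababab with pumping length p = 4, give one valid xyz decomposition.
x = 'ab', y = 'ab', z = 'ab'

For s = ababab and p = 4, one valid decomposition is:
- x = 'ab' (length 2)
- y = 'ab' (length 2)
- z = 'ab' (length 2)

Verification:
- xyz = 'ab' + 'ab' + 'ab' = ababab ✓
- |xy| = 4 ≤ 4 ✓
- |y| = 2 > 0 ✓

All pumping lemma constraints are satisfied.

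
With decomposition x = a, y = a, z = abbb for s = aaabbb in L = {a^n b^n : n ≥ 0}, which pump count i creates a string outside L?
i = 0

xy⁰z = a · ε · abbb = aabbb; aabbb has 2 a's and 3 b's; 2 ≠ 3, so it is not in L.
(Other choices also work, e.g. i = 2, 3; only i = 1 is guaranteed to stay in L since xy¹z = s.)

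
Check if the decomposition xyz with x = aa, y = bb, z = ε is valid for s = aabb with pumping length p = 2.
Violated: |xy| ≤ p

The decomposition x = aa, y = bb, z = ε for s = aabb with p = 2
violates the constraint: |xy| ≤ p

|xy| = |aabb| = 4 > 2 = p. The decomposition puts too many characters in xy.

Pumping lemma constraints:
1. xyz = s (decomposition is valid)
2. |xy| ≤ p
3. |y| > 0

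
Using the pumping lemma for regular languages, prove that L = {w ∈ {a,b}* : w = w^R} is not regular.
Assume for contradiction that L is regular, and let p ≥ 1 be the pumping length given by the pumping lemma.
Choose s = a^p b a^p. Then s ∈ L (it reads the same in both directions) and |s| = 2p + 1 ≥ p.
By the pumping lemma, s = xyz for some x, y, z with |xy| ≤ p, |y| ≥ 1, and xy^i z ∈ L for every i ≥ 0.
Since |xy| ≤ p and the first p symbols of s are all a's, y = a^k for some k with 1 ≤ k ≤ p.

Take i = 2: xy²z = a^(p + k) b a^p.
Its reversal is a^p b a^(p + k). These differ because the block of a's before the unique b has length p + k in one and p in the other, and p + k ≠ p since k ≥ 1. So xy²z is not a palindrome, i.e. xy²z ∉ L.

This contradicts the pumping lemma, which requires xy^i z ∈ L for all i ≥ 0.
Hence L = {w ∈ {a,b}* : w = w^R} is not regular. ∎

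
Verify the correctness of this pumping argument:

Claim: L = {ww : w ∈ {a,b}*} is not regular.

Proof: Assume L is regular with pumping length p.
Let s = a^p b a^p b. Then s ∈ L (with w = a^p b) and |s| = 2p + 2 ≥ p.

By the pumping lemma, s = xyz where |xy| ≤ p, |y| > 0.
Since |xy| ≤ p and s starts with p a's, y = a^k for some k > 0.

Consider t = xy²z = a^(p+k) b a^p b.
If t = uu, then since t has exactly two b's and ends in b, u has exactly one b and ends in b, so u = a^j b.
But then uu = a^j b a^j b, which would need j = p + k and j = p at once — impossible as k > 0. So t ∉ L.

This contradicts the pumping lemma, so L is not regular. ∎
The proof is correct.

This proof is valid because:
1. s = a^p b a^p b is in L and is chosen in terms of p, so |s| ≥ p holds for every p
2. The decomposition analysis is correct: |xy| ≤ p forces y to lie inside the leading a's
3. The contradiction is valid: the argument shows a^(p+k) b a^p b cannot be split into two equal halves
4. The conclusion follows logically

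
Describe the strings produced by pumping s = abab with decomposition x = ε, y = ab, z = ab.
{xy^i z : i ≥ 0} = {(ab)^(i+1) : i ≥ 0} = {ab, abab, ababab, ...}

With x = ε, y = ab, z = ab: Pumping 'ab' gives strings of alternating a's and b's.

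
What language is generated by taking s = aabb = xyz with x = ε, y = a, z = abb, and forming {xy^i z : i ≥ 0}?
{xy^i z : i ≥ 0} = {a^(i+1) b^2 : i ≥ 0} = {abb, aabb, aaabb, ...}

With x = ε, y = a, z = abb: Starting with aabb and pumping the first 'a' (z = abb keeps the second 'a'), we get strings with i+1 a's followed by 2 b's for i = 0, 1, 2, ...; note bb is not produced because z always contributes one a.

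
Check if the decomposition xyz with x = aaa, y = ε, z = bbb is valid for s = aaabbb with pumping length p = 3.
Violated: |y| > 0

The decomposition x = aaa, y = ε, z = bbb for s = aaabbb with p = 3
violates the constraint: |y| > 0

|y| = 0, but the pumping lemma requires |y| > 0 (y must be non-empty).

Pumping lemma constraints:
1. xyz = s (decomposition is valid)
2. |xy| ≤ p
3. |y| > 0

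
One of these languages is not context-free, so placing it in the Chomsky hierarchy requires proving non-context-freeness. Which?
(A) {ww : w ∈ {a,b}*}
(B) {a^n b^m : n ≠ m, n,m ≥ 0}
(A) {ww : w ∈ {a,b}*}

(A) {ww : w ∈ {a,b}*} requires the CFL pumping lemma.

- {a^n b^m : n ≠ m, n,m ≥ 0} is context-free (but not regular)
  • Can be shown non-regular with the regular pumping lemma
  • After pumping a's, we can make n = m

- {ww : w ∈ {a,b}*} is NOT context-free
  • Requires the CFL pumping lemma to prove
  • Cannot verify equality of two arbitrary substrings

The CFL pumping lemma is "stronger" in that it can prove non-membership
in the larger class of context-free languages.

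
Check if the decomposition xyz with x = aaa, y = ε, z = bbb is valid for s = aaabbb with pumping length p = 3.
Violated: |y| > 0

The decomposition x = aaa, y = ε, z = bbb for s = aaabbb with p = 3
violates the constraint: |y| > 0

|y| = 0, but the pumping lemma requires |y| > 0 (y must be non-empty).

Pumping lemma constraints:
1. xyz = s (decomposition is valid)
2. |xy| ≤ p
3. |y| > 0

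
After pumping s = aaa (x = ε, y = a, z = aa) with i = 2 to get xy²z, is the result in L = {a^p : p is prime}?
No

xy²z = ε · aa · aa = aaaa.
aaaa has length 4 = 2 × 2, which is not prime, so it is not in L.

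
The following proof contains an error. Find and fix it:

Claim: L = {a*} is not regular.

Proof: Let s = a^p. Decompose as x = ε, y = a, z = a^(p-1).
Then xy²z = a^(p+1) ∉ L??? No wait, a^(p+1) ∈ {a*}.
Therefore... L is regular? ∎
Error: The proof attempts to show a*  is not regular, but a* IS regular!

Correction: a* is a regular language (recognized by a simple DFA with one accepting state and self-loop on 'a'). The pumping lemma can only prove non-regularity, not regularity. For regular languages, pumping always works.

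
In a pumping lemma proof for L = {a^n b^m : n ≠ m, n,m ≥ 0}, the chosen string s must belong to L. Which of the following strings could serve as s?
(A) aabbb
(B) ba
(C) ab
(A) aabbb

The pumping lemma is applied to a string s that lies in L, so first check membership of each option:
- (A) aabbb = a^2 b^3 with 2 ≠ 3, so it is in L ✓
- (B) ba has an a after a b, so it is not of the form a^n b^m and is not in L ✗
- (C) ab = a^1 b^1 has n = m = 1, so it is not in L ✗

Only (A) aabbb is in L, so it is the only candidate that could play the role of s.
(In a complete proof one picks s in terms of the pumping length p so that |s| ≥ p is guaranteed; a fixed string like aabbb illustrates the shape of such an s.)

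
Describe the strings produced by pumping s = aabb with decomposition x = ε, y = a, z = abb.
{xy^i z : i ≥ 0} = {a^(i+1) b^2 : i ≥ 0} = {abb, aabb, aaabb, ...}

With x = ε, y = a, z = abb: Starting with aabb and pumping the first 'a' (z = abb keeps the second 'a'), we get strings with i+1 a's followed by 2 b's for i = 0, 1, 2, ...; note bb is not produced because z always contributes one a.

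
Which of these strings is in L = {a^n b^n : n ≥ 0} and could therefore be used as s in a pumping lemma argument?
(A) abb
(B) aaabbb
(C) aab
(B) aaabbb

The pumping lemma is applied to a string s that lies in L, so first check membership of each option:
- (A) abb has 1 a's and 2 b's; 1 ≠ 2, so it is not in L ✗
- (B) aaabbb = a^3 b^3 has equal counts (3 = 3), so it is in L ✓
- (C) aab has 2 a's and 1 b's; 2 ≠ 1, so it is not in L ✗

Only (B) aaabbb is in L, so it is the only candidate that could play the role of s.
(In a complete proof one picks s in terms of the pumping length p so that |s| ≥ p is guaranteed; a fixed string like aaabbb illustrates the shape of such an s.)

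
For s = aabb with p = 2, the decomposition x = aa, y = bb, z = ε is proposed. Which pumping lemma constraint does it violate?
Violated: |xy| ≤ p

The decomposition x = aa, y = bb, z = ε for s = aabb with p = 2
violates the constraint: |xy| ≤ p

|xy| = |aabb| = 4 > 2 = p. The decomposition puts too many characters in xy.

Pumping lemma constraints:
1. xyz = s (decomposition is valid)
2. |xy| ≤ p
3. |y| > 0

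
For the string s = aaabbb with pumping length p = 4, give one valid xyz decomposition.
x = 'a', y = 'aa', z = 'bbb'

For s = aaabbb and p = 4, one valid decomposition is:
- x = 'a' (length 1)
- y = 'aa' (length 2)
- z = 'bbb' (length 3)

Verification:
- xyz = 'a' + 'aa' + 'bbb' = aaabbb ✓
- |xy| = 3 ≤ 4 ✓
- |y| = 2 > 0 ✓

All pumping lemma constraints are satisfied.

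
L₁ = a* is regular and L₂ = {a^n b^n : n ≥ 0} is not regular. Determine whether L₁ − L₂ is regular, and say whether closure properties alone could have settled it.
Yes — L₁ − L₂ is regular.

The only string of a* that lies in {a^n b^n} is ε, so L₁ − L₂ = a* − {ε} = a⁺ = aa*, which is regular.

Note that the bare facts "L₁ regular, L₂ non-regular" do not settle the question by themselves: the closure of regular languages under ∪, ∩, complement and difference applies only when BOTH operands are regular. With a non-regular operand the result can come out regular or non-regular depending on the specific languages, so one has to work out L₁ − L₂ for this particular pair, as above.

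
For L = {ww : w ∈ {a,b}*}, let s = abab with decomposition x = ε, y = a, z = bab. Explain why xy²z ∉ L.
xy²z = aabab ∉ L

Pumping with i = 2 replaces y = a by y² = aa:
- Original: s = xyz = abab; abab splits into halves ab · ab, which are equal, so it is in L (w = ab)
- Pumped: xy²z = ε · aa · bab = aabab
- aabab has odd length 5, so it cannot be written as ww and is not in L

The pumping lemma would require xy²z ∈ L, so this decomposition yields a contradiction.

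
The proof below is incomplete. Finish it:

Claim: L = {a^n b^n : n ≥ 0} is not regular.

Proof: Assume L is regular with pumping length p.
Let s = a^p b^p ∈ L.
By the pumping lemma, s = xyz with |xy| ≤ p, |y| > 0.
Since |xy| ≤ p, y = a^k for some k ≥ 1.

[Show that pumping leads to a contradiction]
Consider xy²z = a^(p+k) b^p.

Since k ≥ 1, we have p + k > p.
So xy²z has more a's than b's: (p+k) a's vs p b's.
This means xy²z ∉ L because a^n b^n requires equal counts.

This contradicts the pumping lemma which states xy²z ∈ L.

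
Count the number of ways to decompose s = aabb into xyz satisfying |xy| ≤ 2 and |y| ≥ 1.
3

For s = 'aabb' with pumping length p = 2:

Constraints: |xy| ≤ 2, |y| > 0

Valid decompositions (|xy| ≤ p, |y| ≥ 1):
  • x='', y='a', z='abb'
  • x='a', y='a', z='bb'
  • x='', y='aa', z='bb'

Total count: 3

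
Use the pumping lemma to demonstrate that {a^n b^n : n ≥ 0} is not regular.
Assume for contradiction that L is regular, and let p ≥ 1 be the pumping length given by the pumping lemma.
Choose s = a^p b^p. Then s ∈ L and |s| = 2p ≥ p.
By the pumping lemma, s = xyz for some x, y, z with |xy| ≤ p, |y| ≥ 1, and xy^i z ∈ L for every i ≥ 0.
Since |xy| ≤ p and the first p symbols of s are all a's, we must have y = a^k for some k with 1 ≤ k ≤ p.

Take i = 2: xy²z = a^(p + k) b^p.
This string has p + k a's but p b's, and p + k > p because k ≥ 1. So xy²z ∉ L.

This contradicts the pumping lemma, which requires xy^i z ∈ L for all i ≥ 0.
Hence L = {a^n b^n : n ≥ 0} is not regular. ∎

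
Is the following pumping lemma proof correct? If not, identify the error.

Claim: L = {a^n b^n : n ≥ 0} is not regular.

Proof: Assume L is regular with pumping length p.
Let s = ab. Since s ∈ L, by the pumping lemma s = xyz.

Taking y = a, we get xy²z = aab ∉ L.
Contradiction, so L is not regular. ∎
The proof is INCORRECT.

Error: The string s = ab may be shorter than p.
The pumping lemma only applies to strings with |s| ≥ p, and p is not under our control.
We must choose s in terms of p, e.g. s = a^p b^p, to ensure |s| ≥ p.
(The proof also fixes one particular y; a valid argument must handle every decomposition with |xy| ≤ p and |y| ≥ 1 — for s = a^p b^p this forces y = a^k, and then xy²z = a^(p+k) b^p ∉ L.)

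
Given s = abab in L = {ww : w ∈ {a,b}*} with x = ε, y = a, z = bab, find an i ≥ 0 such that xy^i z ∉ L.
i = 0

xy⁰z = ε · ε · bab = bab; bab has odd length 3, so it cannot be written as ww and is not in L.
(Other choices also work, e.g. i = 2, 3; only i = 1 is guaranteed to stay in L since xy¹z = s.)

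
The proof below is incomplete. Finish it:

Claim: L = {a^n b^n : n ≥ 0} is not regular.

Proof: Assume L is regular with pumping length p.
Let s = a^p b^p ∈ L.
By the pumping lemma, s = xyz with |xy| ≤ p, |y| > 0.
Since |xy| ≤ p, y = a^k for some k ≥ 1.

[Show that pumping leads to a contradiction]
Consider xy²z = a^(p+k) b^p.

Since k ≥ 1, we have p + k > p.
So xy²z has more a's than b's: (p+k) a's vs p b's.
This means xy²z ∉ L because a^n b^n requires equal counts.

This contradicts the pumping lemma which states xy²z ∈ L.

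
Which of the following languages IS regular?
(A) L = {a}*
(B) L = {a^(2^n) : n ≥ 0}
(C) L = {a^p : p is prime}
(A) {a}*

(A) L = {a}* is regular.

This can be recognized by a finite automaton (DFA/NFA).
Regular expressions like {a}* define regular languages.

The other choices are not regular:
- {a^p : p is prime}: After pumping, the length becomes composite
- {a^(2^n) : n ≥ 0}: After pumping, length is no longer a power of 2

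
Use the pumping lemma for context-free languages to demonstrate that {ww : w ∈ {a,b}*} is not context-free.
Assume for contradiction that L is context-free, and let p ≥ 1 be the pumping length given by the pumping lemma for CFLs.
Choose s = a^p b^p a^p b^p. Then s ∈ L (take w = a^p b^p) and |s| = 4p ≥ p.
By the CFL pumping lemma, s = uvxyz for some u, v, x, y, z with |vxy| ≤ p, |vy| ≥ 1, and uv^i xy^i z ∈ L for every i ≥ 0.

Write s as four blocks A₁ B₁ A₂ B₂ with A₁ = A₂ = a^p and B₁ = B₂ = b^p. Since |vxy| ≤ p, the window vxy lies inside at most two adjacent blocks. Take i = 0 and let t = uxz, so |t| = 4p − |vy| with 1 ≤ |vy| ≤ p. If |t| is odd, t ∉ L immediately, so assume |vy| is even (hence |vy| ≥ 2) and |t|/2 = 2p − |vy|/2, which satisfies p ≤ |t|/2 ≤ 2p − 1.

Case 1 (vxy inside A₁B₁): t = a^(p−j) b^(p−l) a^p b^p with j + l = |vy|. The second half of t has length < 2p, so it is a suffix of the trailing a^p b^p and ends in b; the first half is a^(p−j) b^(p−l) a^((j+l)/2), which ends in a because (j+l)/2 ≥ 1. The halves differ, so t ∉ L.

Case 2 (vxy inside B₁A₂, straddling the middle): t = a^p b^(p−j) a^(p−l) b^p with j + l = |vy|. If t = ww, then w is a prefix of t of length ≥ p, so w begins with a^p; and w is a suffix of t of length ≥ p, so w ends with b^p. That forces |w| ≥ 2p, contradicting |w| = |t|/2 ≤ 2p − 1. So t ∉ L.

Case 3 (vxy inside A₂B₂): t = a^p b^p a^(p−j) b^(p−l) with j + l = |vy|. The first half of t is a prefix of a^p b^p, so it begins with a; the second half is b^((j+l)/2) a^(p−j) b^(p−l), which begins with b. The halves differ, so t ∉ L.

In every case uv⁰xy⁰z = uxz ∉ L.

This contradicts the CFL pumping lemma, which requires uv^i xy^i z ∈ L for all i ≥ 0.
Hence L = {ww : w ∈ {a,b}*} is not context-free. ∎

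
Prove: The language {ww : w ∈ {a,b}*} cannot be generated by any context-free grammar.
Assume for contradiction that L is context-free, and let p ≥ 1 be the pumping length given by the pumping lemma for CFLs.
Choose s = a^p b^p a^p b^p. Then s ∈ L (take w = a^p b^p) and |s| = 4p ≥ p.
By the CFL pumping lemma, s = uvxyz for some u, v, x, y, z with |vxy| ≤ p, |vy| ≥ 1, and uv^i xy^i z ∈ L for every i ≥ 0.

Write s as four blocks A₁ B₁ A₂ B₂ with A₁ = A₂ = a^p and B₁ = B₂ = b^p. Since |vxy| ≤ p, the window vxy lies inside at most two adjacent blocks. Take i = 0 and let t = uxz, so |t| = 4p − |vy| with 1 ≤ |vy| ≤ p. If |t| is odd, t ∉ L immediately, so assume |vy| is even (hence |vy| ≥ 2) and |t|/2 = 2p − |vy|/2, which satisfies p ≤ |t|/2 ≤ 2p − 1.

Case 1 (vxy inside A₁B₁): t = a^(p−j) b^(p−l) a^p b^p with j + l = |vy|. The second half of t has length < 2p, so it is a suffix of the trailing a^p b^p and ends in b; the first half is a^(p−j) b^(p−l) a^((j+l)/2), which ends in a because (j+l)/2 ≥ 1. The halves differ, so t ∉ L.

Case 2 (vxy inside B₁A₂, straddling the middle): t = a^p b^(p−j) a^(p−l) b^p with j + l = |vy|. If t = ww, then w is a prefix of t of length ≥ p, so w begins with a^p; and w is a suffix of t of length ≥ p, so w ends with b^p. That forces |w| ≥ 2p, contradicting |w| = |t|/2 ≤ 2p − 1. So t ∉ L.

Case 3 (vxy inside A₂B₂): t = a^p b^p a^(p−j) b^(p−l) with j + l = |vy|. The first half of t is a prefix of a^p b^p, so it begins with a; the second half is b^((j+l)/2) a^(p−j) b^(p−l), which begins with b. The halves differ, so t ∉ L.

In every case uv⁰xy⁰z = uxz ∉ L.

This contradicts the CFL pumping lemma, which requires uv^i xy^i z ∈ L for all i ≥ 0.
Hence L = {ww : w ∈ {a,b}*} is not context-free. ∎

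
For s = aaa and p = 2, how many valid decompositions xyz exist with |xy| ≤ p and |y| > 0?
3

For s = 'aaa' with pumping length p = 2:

Constraints: |xy| ≤ 2, |y| > 0

Valid decompositions (|xy| ≤ p, |y| ≥ 1):
  • x='', y='a', z='aa'
  • x='a', y='a', z='a'
  • x='', y='aa', z='a'

Total count: 3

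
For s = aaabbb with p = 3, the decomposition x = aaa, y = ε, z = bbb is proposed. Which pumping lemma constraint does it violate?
Violated: |y| > 0

The decomposition x = aaa, y = ε, z = bbb for s = aaabbb with p = 3
violates the constraint: |y| > 0

|y| = 0, but the pumping lemma requires |y| > 0 (y must be non-empty).

Pumping lemma constraints:
1. xyz = s (decomposition is valid)
2. |xy| ≤ p
3. |y| > 0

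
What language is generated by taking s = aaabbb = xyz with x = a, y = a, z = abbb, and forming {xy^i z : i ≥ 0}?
{xy^i z : i ≥ 0} = {a^(2+i) b^3 : i ≥ 0} = {aabbb, aaabbb, aaaabbb, ...}

With x = a, y = a, z = abbb: Starting with aaabbb and pumping the second 'a', we get strings with 2+i a's followed by 3 b's for i = 0, 1, 2, ...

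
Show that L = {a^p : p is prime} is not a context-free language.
Assume for contradiction that L is context-free, and let p ≥ 1 be the pumping length given by the pumping lemma for CFLs.
Choose a prime q with q ≥ p and let s = a^q. Then s ∈ L and |s| = q ≥ p.
By the CFL pumping lemma, s = uvxyz for some u, v, x, y, z with |vxy| ≤ p, |vy| ≥ 1, and uv^i xy^i z ∈ L for every i ≥ 0.
All symbols are a's, so only lengths matter: let k = |vy|, with 1 ≤ k ≤ p. Then |uv^i xy^i z| = q + (i − 1)k.

Take i = q + 1: the length is q + qk = q(k + 1).
Both factors satisfy q ≥ 2 and k + 1 ≥ 2, so q(k + 1) is composite and uv^(q+1) xy^(q+1) z ∉ L.

This contradicts the CFL pumping lemma, which requires uv^i xy^i z ∈ L for all i ≥ 0.
Hence L = {a^p : p is prime} is not context-free. ∎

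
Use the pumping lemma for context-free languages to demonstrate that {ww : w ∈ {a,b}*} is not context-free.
Assume for contradiction that L is context-free, and let p ≥ 1 be the pumping length given by the pumping lemma for CFLs.
Choose s = a^p b^p a^p b^p. Then s ∈ L (take w = a^p b^p) and |s| = 4p ≥ p.
By the CFL pumping lemma, s = uvxyz for some u, v, x, y, z with |vxy| ≤ p, |vy| ≥ 1, and uv^i xy^i z ∈ L for every i ≥ 0.

Write s as four blocks A₁ B₁ A₂ B₂ with A₁ = A₂ = a^p and B₁ = B₂ = b^p. Since |vxy| ≤ p, the window vxy lies inside at most two adjacent blocks. Take i = 0 and let t = uxz, so |t| = 4p − |vy| with 1 ≤ |vy| ≤ p. If |t| is odd, t ∉ L immediately, so assume |vy| is even (hence |vy| ≥ 2) and |t|/2 = 2p − |vy|/2, which satisfies p ≤ |t|/2 ≤ 2p − 1.

Case 1 (vxy inside A₁B₁): t = a^(p−j) b^(p−l) a^p b^p with j + l = |vy|. The second half of t has length < 2p, so it is a suffix of the trailing a^p b^p and ends in b; the first half is a^(p−j) b^(p−l) a^((j+l)/2), which ends in a because (j+l)/2 ≥ 1. The halves differ, so t ∉ L.

Case 2 (vxy inside B₁A₂, straddling the middle): t = a^p b^(p−j) a^(p−l) b^p with j + l = |vy|. If t = ww, then w is a prefix of t of length ≥ p, so w begins with a^p; and w is a suffix of t of length ≥ p, so w ends with b^p. That forces |w| ≥ 2p, contradicting |w| = |t|/2 ≤ 2p − 1. So t ∉ L.

Case 3 (vxy inside A₂B₂): t = a^p b^p a^(p−j) b^(p−l) with j + l = |vy|. The first half of t is a prefix of a^p b^p, so it begins with a; the second half is b^((j+l)/2) a^(p−j) b^(p−l), which begins with b. The halves differ, so t ∉ L.

In every case uv⁰xy⁰z = uxz ∉ L.

This contradicts the CFL pumping lemma, which requires uv^i xy^i z ∈ L for all i ≥ 0.
Hence L = {ww : w ∈ {a,b}*} is not context-free. ∎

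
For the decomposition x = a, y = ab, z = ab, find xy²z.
aababab

Given x = 'a', y = 'ab', z = 'ab' and i = 2:

xy^2z = x + y·y·...·y (2 times) + z
       = 'a' + 'ab'^2 + 'ab'
       = 'a' + 'abab' + 'ab'
       = 'aababab'

The pumped string is 'aababab' with length 7.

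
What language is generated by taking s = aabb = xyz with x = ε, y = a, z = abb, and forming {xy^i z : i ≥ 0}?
{xy^i z : i ≥ 0} = {a^(i+1) b^2 : i ≥ 0} = {abb, aabb, aaabb, ...}

With x = ε, y = a, z = abb: Starting with aabb and pumping the first 'a' (z = abb keeps the second 'a'), we get strings with i+1 a's followed by 2 b's for i = 0, 1, 2, ...; note bb is not produced because z always contributes one a.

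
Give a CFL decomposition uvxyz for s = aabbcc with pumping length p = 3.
u='aa', v='b', x='b', y='c', z='c'

For s = aabbcc with pumping length p = 3:

One valid decomposition:
- u = 'aa'
- v = 'b'
- x = 'b'
- y = 'c'
- z = 'c'

Verification:
- uvxyz = 'aa' + 'b' + 'b' + 'c' + 'c' = aabbcc ✓
- |vxy| = |'bbc'| = 3 ≤ 3 ✓
- |vy| = |'bc'| = 2 > 0 ✓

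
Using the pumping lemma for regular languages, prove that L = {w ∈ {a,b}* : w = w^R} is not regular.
Assume for contradiction that L is regular, and let p ≥ 1 be the pumping length given by the pumping lemma.
Choose s = a^p b a^p. Then s ∈ L (it reads the same in both directions) and |s| = 2p + 1 ≥ p.
By the pumping lemma, s = xyz for some x, y, z with |xy| ≤ p, |y| ≥ 1, and xy^i z ∈ L for every i ≥ 0.
Since |xy| ≤ p and the first p symbols of s are all a's, y = a^k for some k with 1 ≤ k ≤ p.

Take i = 0: xy⁰z = a^(p − k) b a^p.
Its reversal is a^p b a^(p − k). These differ because the block of a's before the unique b has length p − k in one and p in the other, and p − k ≠ p since k ≥ 1. So xy⁰z is not a palindrome, i.e. xy⁰z ∉ L.

This contradicts the pumping lemma, which requires xy^i z ∈ L for all i ≥ 0.
Hence L = {w ∈ {a,b}* : w = w^R} is not regular. ∎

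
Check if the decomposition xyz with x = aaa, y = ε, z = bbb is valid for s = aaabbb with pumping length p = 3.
Violated: |y| > 0

The decomposition x = aaa, y = ε, z = bbb for s = aaabbb with p = 3
violates the constraint: |y| > 0

|y| = 0, but the pumping lemma requires |y| > 0 (y must be non-empty).

Pumping lemma constraints:
1. xyz = s (decomposition is valid)
2. |xy| ≤ p
3. |y| > 0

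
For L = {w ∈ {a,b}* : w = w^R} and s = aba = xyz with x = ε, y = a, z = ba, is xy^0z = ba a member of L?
No

xy⁰z = ε · ε · ba = ba.
ba reversed is ab ≠ ba, so it is not a palindrome and is not in L.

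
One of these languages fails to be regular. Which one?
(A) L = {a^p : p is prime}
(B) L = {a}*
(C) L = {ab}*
(A) {a^p : p is prime}

(A) L = {a^p : p is prime} is NOT regular.

The pumping lemma can be used to prove this:
After pumping, the length becomes composite

The other languages are regular because they can be recognized by finite automata.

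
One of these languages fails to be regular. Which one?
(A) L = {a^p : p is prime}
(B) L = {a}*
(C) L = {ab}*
(A) {a^p : p is prime}

(A) L = {a^p : p is prime} is NOT regular.

The pumping lemma can be used to prove this:
After pumping, the length becomes composite

The other languages are regular because they can be recognized by finite automata.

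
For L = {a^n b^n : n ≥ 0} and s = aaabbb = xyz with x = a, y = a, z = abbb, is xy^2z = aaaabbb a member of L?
No

xy²z = a · aa · abbb = aaaabbb.
aaaabbb has 4 a's and 3 b's; 4 ≠ 3, so it is not in L.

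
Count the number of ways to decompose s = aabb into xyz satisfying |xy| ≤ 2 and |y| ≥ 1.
3

For s = 'aabb' with pumping length p = 2:

Constraints: |xy| ≤ 2, |y| > 0

Valid decompositions (|xy| ≤ p, |y| ≥ 1):
  • x='', y='a', z='abb'
  • x='a', y='a', z='bb'
  • x='', y='aa', z='bb'

Total count: 3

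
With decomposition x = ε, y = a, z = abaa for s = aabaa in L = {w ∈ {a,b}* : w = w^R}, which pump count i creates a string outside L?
i = 2

xy²z = ε · aa · abaa = aaabaa; aaabaa reversed is aabaaa ≠ aaabaa, so it is not a palindrome and is not in L.
(Other choices also work, e.g. i = 0, 3; only i = 1 is guaranteed to stay in L since xy¹z = s.)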